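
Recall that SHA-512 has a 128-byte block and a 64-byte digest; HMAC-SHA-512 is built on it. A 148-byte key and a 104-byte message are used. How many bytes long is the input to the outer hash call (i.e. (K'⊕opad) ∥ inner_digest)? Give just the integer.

Key is 148 > 128 bytes, so it is hashed to 64 bytes then zero-padded to 128: |K'| = 128.
Outer input = (K'⊕opad) ∥ H(inner) → 128 + 64 = 192 bytes.

192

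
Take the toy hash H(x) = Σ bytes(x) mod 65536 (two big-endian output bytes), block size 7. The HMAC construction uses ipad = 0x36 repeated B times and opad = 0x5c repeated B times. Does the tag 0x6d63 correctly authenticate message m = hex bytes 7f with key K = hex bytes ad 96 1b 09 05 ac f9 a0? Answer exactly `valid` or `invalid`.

Key hex bytes ad 96 1b 09 05 ac f9 a0 is 8 bytes > B = 7, so hash it first: H(key) = 03 b1, then zero-pad to 7 bytes: K' = 03 b1 00 00 00 00 00.
K' ⊕ ipad = 35 87 36 36 36 36 36; K' ⊕ opad = 5f ed 5c 5c 5c 5c 5c.
Inner hash: sum = 53+135+54+54+54+54+54+127 = 585 → 02 49.
Outer hash (recomputed tag): sum = 95+237+92+92+92+92+92+2+73 = 867 → 03 63.
Recomputed tag = 0363; claimed = 6d63 → mismatch.

invalid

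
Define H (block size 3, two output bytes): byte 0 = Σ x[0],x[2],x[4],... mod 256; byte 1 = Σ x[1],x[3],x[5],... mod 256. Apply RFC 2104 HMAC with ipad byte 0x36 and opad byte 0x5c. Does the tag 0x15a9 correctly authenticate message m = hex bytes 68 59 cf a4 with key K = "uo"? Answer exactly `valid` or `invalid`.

valid

Key "uo" = 75 6f is 2 bytes ≤ B = 3; zero-pad to 3 bytes: K' = 75 6f 00.
K' ⊕ ipad = 43 59 36; K' ⊕ opad = 29 33 5c.
Inner hash: even-index sum = 374 mod 256 = 118; odd-index sum = 400 mod 256 = 144 → 76 90.
Outer hash (recomputed tag): even-index sum = 277 mod 256 = 21; odd-index sum = 169 mod 256 = 169 → 15 a9.
Recomputed tag = 15a9; claimed = 15a9 → match.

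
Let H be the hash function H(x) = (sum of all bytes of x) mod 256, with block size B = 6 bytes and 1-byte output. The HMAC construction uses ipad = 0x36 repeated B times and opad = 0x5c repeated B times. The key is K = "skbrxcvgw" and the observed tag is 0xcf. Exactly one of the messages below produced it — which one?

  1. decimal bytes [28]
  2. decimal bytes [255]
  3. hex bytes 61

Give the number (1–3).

Key "skbrxcvgw" = 73 6b 62 72 78 63 76 67 77 is 9 bytes > B = 6, so hash it first: H(key) = e1, then zero-pad to 6 bytes: K' = e1 00 00 00 00 00.
K' ⊕ ipad = d7 36 36 36 36 36; K' ⊕ opad = bd 5c 5c 5c 5c 5c.
m1: inner = H(d7 36 36 36 36 36 1c) = 01; tag = H(bd 5c 5c 5c 5c 5c 01) = 8a
m2: inner = H(d7 36 36 36 36 36 ff) = e4; tag = H(bd 5c 5c 5c 5c 5c e4) = 6d
m3: inner = H(d7 36 36 36 36 36 61) = 46; tag = H(bd 5c 5c 5c 5c 5c 46) = cf ← matches

3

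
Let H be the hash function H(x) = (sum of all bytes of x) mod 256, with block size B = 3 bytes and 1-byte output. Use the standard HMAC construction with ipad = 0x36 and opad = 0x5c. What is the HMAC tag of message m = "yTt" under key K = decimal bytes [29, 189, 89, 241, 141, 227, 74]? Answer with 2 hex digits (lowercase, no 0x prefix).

Key decimal bytes [29, 189, 89, 241, 141, 227, 74] = 1d bd 59 f1 8d e3 4a is 7 bytes > B = 3, so hash it first: H(key) = de, then zero-pad to 3 bytes: K' = de 00 00.
K' ⊕ ipad = e8 36 36.  K' ⊕ opad = 82 5c 5c.
Inner input = (K'⊕ipad) ∥ m = e8 36 36 ∥ 79 54 74.
Inner hash: sum = 232+54+54+121+84+116 = 661; mod 256 = 149 → 95.
Outer input = (K'⊕opad) ∥ inner = 82 5c 5c ∥ 95.
Outer hash (tag): sum = 130+92+92+149 = 463; mod 256 = 207 → cf.

cf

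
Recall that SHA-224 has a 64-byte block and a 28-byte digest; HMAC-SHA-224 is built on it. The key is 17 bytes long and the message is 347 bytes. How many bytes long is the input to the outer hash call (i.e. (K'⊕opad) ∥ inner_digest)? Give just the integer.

Key is 17 ≤ 64 bytes, zero-padded: |K'| = 64.
Outer input = (K'⊕opad) ∥ H(inner) → 64 + 28 = 92 bytes.

92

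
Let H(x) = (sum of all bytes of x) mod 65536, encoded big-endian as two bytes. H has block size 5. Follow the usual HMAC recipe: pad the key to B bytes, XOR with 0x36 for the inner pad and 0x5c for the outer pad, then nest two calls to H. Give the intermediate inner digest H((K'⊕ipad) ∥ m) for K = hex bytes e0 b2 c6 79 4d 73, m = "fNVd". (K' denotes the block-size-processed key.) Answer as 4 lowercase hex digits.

Key hex bytes e0 b2 c6 79 4d 73 is 6 bytes > B = 5, so hash it first: H(key) = 03 91, then zero-pad to 5 bytes: K' = 03 91 00 00 00.
K' ⊕ ipad = 35 a7 36 36 36.
Inner input = 35 a7 36 36 36 ∥ 66 4e 56 64.
Inner hash: sum = 53+167+54+54+54+102+78+86+100 = 748 → 02 ec.

02ec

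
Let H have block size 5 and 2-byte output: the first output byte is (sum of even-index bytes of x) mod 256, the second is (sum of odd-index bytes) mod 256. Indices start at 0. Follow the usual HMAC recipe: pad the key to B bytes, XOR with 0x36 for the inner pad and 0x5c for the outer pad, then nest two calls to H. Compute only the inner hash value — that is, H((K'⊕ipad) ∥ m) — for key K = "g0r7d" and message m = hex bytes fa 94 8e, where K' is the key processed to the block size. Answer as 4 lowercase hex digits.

Key "g0r7d" = 67 30 72 37 64 is exactly B = 5 bytes: K' = 67 30 72 37 64.
K' ⊕ ipad = 51 06 44 01 52.
Inner input = 51 06 44 01 52 ∥ fa 94 8e.
Inner hash: even-index sum = 379 mod 256 = 123; odd-index sum = 399 mod 256 = 143 → 7b 8f.

7b8f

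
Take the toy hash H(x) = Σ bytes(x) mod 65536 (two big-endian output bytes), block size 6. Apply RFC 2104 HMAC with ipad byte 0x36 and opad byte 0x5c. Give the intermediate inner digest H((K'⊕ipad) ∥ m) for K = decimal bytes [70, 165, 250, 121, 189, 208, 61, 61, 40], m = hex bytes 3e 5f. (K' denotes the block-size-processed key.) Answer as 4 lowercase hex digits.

Key decimal bytes [70, 165, 250, 121, 189, 208, 61, 61, 40] = 46 a5 fa 79 bd d0 3d 3d 28 is 9 bytes > B = 6, so hash it first: H(key) = 04 8d, then zero-pad to 6 bytes: K' = 04 8d 00 00 00 00.
K' ⊕ ipad = 32 bb 36 36 36 36.
Inner input = 32 bb 36 36 36 36 ∥ 3e 5f.
Inner hash: sum = 50+187+54+54+54+54+62+95 = 610 → 02 62.

0262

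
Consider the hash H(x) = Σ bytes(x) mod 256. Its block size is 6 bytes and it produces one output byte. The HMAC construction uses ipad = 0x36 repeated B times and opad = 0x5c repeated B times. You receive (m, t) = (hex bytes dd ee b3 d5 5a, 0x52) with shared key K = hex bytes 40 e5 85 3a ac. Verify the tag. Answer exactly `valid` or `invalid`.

invalid

Key hex bytes 40 e5 85 3a ac is 5 bytes ≤ B = 6; zero-pad to 6 bytes: K' = 40 e5 85 3a ac 00.
K' ⊕ ipad = 76 d3 b3 0c 9a 36; K' ⊕ opad = 1c b9 d9 66 f0 5c.
Inner hash: sum = 118+211+179+12+154+54+221+238+179+213+90 = 1669; mod 256 = 133 → 85.
Outer hash (recomputed tag): sum = 28+185+217+102+240+92+133 = 997; mod 256 = 229 → e5.
Recomputed tag = e5; claimed = 52 → mismatch.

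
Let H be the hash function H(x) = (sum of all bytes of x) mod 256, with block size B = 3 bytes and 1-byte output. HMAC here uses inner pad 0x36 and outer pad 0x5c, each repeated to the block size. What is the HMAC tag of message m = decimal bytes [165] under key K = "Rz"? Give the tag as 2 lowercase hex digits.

Key "Rz" = 52 7a is 2 bytes ≤ B = 3; zero-pad to 3 bytes: K' = 52 7a 00.
K' ⊕ ipad = 64 4c 36.  K' ⊕ opad = 0e 26 5c.
Inner input = (K'⊕ipad) ∥ m = 64 4c 36 ∥ a5.
Inner hash: sum = 100+76+54+165 = 395; mod 256 = 139 → 8b.
Outer input = (K'⊕opad) ∥ inner = 0e 26 5c ∥ 8b.
Outer hash (tag): sum = 14+38+92+139 = 283; mod 256 = 27 → 1b.

1b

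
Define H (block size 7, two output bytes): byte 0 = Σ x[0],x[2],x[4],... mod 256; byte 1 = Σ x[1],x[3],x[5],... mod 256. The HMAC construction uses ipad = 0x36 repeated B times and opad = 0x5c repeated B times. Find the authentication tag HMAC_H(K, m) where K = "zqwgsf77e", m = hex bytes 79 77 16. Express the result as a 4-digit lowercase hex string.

Key "zqwgsf77e" = 7a 71 77 67 73 66 37 37 65 is 9 bytes > B = 7, so hash it first: H(key) = 00 75, then zero-pad to 7 bytes: K' = 00 75 00 00 00 00 00.
K' ⊕ ipad = 36 43 36 36 36 36 36.  K' ⊕ opad = 5c 29 5c 5c 5c 5c 5c.
Inner input = (K'⊕ipad) ∥ m = 36 43 36 36 36 36 36 ∥ 79 77 16.
Inner hash: even-index sum = 335 mod 256 = 79; odd-index sum = 318 mod 256 = 62 → 4f 3e.
Outer input = (K'⊕opad) ∥ inner = 5c 29 5c 5c 5c 5c 5c ∥ 4f 3e.
Outer hash (tag): even-index sum = 430 mod 256 = 174; odd-index sum = 304 mod 256 = 48 → ae 30.

ae30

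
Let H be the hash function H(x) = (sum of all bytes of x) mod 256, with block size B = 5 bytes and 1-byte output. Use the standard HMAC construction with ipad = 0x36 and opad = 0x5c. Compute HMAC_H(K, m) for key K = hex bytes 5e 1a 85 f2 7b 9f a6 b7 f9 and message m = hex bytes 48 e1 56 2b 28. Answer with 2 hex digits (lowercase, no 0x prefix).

Key hex bytes 5e 1a 85 f2 7b 9f a6 b7 f9 is 9 bytes > B = 5, so hash it first: H(key) = 5f, then zero-pad to 5 bytes: K' = 5f 00 00 00 00.
K' ⊕ ipad = 69 36 36 36 36.  K' ⊕ opad = 03 5c 5c 5c 5c.
Inner input = (K'⊕ipad) ∥ m = 69 36 36 36 36 ∥ 48 e1 56 2b 28.
Inner hash: sum = 105+54+54+54+54+72+225+86+43+40 = 787; mod 256 = 19 → 13.
Outer input = (K'⊕opad) ∥ inner = 03 5c 5c 5c 5c ∥ 13.
Outer hash (tag): sum = 3+92+92+92+92+19 = 390; mod 256 = 134 → 86.

86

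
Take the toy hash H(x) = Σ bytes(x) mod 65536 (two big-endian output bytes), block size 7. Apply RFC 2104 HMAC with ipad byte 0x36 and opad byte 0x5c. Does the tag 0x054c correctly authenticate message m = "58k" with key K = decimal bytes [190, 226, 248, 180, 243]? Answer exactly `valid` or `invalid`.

Key decimal bytes [190, 226, 248, 180, 243] = be e2 f8 b4 f3 is 5 bytes ≤ B = 7; zero-pad to 7 bytes: K' = be e2 f8 b4 f3 00 00.
K' ⊕ ipad = 88 d4 ce 82 c5 36 36; K' ⊕ opad = e2 be a4 e8 af 5c 5c.
Inner hash: sum = 136+212+206+130+197+54+54+53+56+107 = 1205 → 04 b5.
Outer hash (recomputed tag): sum = 226+190+164+232+175+92+92+4+181 = 1356 → 05 4c.
Recomputed tag = 054c; claimed = 054c → match.

valid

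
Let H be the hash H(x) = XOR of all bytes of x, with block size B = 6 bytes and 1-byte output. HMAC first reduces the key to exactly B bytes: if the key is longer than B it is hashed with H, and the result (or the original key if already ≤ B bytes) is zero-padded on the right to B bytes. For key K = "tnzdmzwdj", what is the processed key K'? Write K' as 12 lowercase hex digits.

|K| = 9 > B = 6, so first hash the key.
H(K): XOR 74⊕6e⊕7a⊕64⊕6d⊕7a⊕77⊕64⊕6a = 6a.
Zero-pad H(K) = 6a to 6 bytes: K' = 6a 00 00 00 00 00.

6a0000000000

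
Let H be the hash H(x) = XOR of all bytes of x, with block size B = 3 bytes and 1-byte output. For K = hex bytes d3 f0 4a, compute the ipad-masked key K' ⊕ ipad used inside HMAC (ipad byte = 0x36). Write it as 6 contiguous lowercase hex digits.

e5c67c

Key hex bytes d3 f0 4a is exactly B = 3 bytes: K' = d3 f0 4a.
XOR each byte with 0x36: d3⊕36=e5, f0⊕36=c6, 4a⊕36=7c.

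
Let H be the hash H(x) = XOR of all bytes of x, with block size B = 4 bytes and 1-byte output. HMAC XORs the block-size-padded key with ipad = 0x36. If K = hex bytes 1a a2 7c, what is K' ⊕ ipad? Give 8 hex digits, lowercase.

Key hex bytes 1a a2 7c is 3 bytes ≤ B = 4; zero-pad to 4 bytes: K' = 1a a2 7c 00.
XOR each byte with 0x36: 1a⊕36=2c, a2⊕36=94, 7c⊕36=4a, 00⊕36=36.

2c944a36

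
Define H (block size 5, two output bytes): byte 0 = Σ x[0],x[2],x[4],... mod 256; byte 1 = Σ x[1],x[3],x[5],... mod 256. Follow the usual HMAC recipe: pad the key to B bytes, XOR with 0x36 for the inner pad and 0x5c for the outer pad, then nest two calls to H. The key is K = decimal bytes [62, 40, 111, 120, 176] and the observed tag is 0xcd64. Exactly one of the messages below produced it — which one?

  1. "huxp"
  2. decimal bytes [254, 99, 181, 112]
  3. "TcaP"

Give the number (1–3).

Key decimal bytes [62, 40, 111, 120, 176] = 3e 28 6f 78 b0 is exactly B = 5 bytes: K' = 3e 28 6f 78 b0.
K' ⊕ ipad = 08 1e 59 4e 86; K' ⊕ opad = 62 74 33 24 ec.
m1: inner = H(08 1e 59 4e 86 68 75 78 70) = cc 4c; tag = H(62 74 33 24 ec cc 4c) = cd64 ← matches
m2: inner = H(08 1e 59 4e 86 fe 63 b5 70) = ba 1f; tag = H(62 74 33 24 ec ba 1f) = a052
m3: inner = H(08 1e 59 4e 86 54 63 61 50) = 9a 21; tag = H(62 74 33 24 ec 9a 21) = a232

1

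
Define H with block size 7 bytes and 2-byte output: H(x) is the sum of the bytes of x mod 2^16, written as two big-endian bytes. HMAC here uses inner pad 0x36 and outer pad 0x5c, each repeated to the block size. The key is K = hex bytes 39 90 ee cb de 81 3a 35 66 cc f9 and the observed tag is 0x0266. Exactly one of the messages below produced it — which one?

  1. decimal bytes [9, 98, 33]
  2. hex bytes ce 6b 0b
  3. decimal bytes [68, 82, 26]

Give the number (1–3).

1

Key hex bytes 39 90 ee cb de 81 3a 35 66 cc f9 is 11 bytes > B = 7, so hash it first: H(key) = 06 7b, then zero-pad to 7 bytes: K' = 06 7b 00 00 00 00 00.
K' ⊕ ipad = 30 4d 36 36 36 36 36; K' ⊕ opad = 5a 27 5c 5c 5c 5c 5c.
m1: inner = H(30 4d 36 36 36 36 36 09 62 21) = 02 17; tag = H(5a 27 5c 5c 5c 5c 5c 02 17) = 0266 ← matches
m2: inner = H(30 4d 36 36 36 36 36 ce 6b 0b) = 02 cf; tag = H(5a 27 5c 5c 5c 5c 5c 02 cf) = 031e
m3: inner = H(30 4d 36 36 36 36 36 44 52 1a) = 02 3b; tag = H(5a 27 5c 5c 5c 5c 5c 02 3b) = 028a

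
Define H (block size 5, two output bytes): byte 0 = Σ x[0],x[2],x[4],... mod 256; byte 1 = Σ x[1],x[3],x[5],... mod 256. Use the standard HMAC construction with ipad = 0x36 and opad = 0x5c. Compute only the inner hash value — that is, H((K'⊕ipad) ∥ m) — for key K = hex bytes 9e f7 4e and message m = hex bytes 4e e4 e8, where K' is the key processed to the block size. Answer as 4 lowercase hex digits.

3a2d

Key hex bytes 9e f7 4e is 3 bytes ≤ B = 5; zero-pad to 5 bytes: K' = 9e f7 4e 00 00.
K' ⊕ ipad = a8 c1 78 36 36.
Inner input = a8 c1 78 36 36 ∥ 4e e4 e8.
Inner hash: even-index sum = 570 mod 256 = 58; odd-index sum = 557 mod 256 = 45 → 3a 2d.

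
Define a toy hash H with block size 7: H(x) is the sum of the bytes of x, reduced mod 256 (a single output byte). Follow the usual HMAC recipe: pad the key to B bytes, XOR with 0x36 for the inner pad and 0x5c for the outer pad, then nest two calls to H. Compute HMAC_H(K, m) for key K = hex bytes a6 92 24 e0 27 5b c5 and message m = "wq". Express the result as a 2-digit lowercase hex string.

Key hex bytes a6 92 24 e0 27 5b c5 is exactly B = 7 bytes: K' = a6 92 24 e0 27 5b c5.
K' ⊕ ipad = 90 a4 12 d6 11 6d f3.  K' ⊕ opad = fa ce 78 bc 7b 07 99.
Inner input = (K'⊕ipad) ∥ m = 90 a4 12 d6 11 6d f3 ∥ 77 71.
Inner hash: sum = 144+164+18+214+17+109+243+119+113 = 1141; mod 256 = 117 → 75.
Outer input = (K'⊕opad) ∥ inner = fa ce 78 bc 7b 07 99 ∥ 75.
Outer hash (tag): sum = 250+206+120+188+123+7+153+117 = 1164; mod 256 = 140 → 8c.

8c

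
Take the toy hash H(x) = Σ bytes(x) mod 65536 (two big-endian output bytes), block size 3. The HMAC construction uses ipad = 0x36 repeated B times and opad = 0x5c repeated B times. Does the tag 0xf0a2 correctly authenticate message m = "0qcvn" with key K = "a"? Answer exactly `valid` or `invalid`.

Key "a" = 61 is 1 byte ≤ B = 3; zero-pad to 3 bytes: K' = 61 00 00.
K' ⊕ ipad = 57 36 36; K' ⊕ opad = 3d 5c 5c.
Inner hash: sum = 87+54+54+48+113+99+118+110 = 683 → 02 ab.
Outer hash (recomputed tag): sum = 61+92+92+2+171 = 418 → 01 a2.
Recomputed tag = 01a2; claimed = f0a2 → mismatch.

invalid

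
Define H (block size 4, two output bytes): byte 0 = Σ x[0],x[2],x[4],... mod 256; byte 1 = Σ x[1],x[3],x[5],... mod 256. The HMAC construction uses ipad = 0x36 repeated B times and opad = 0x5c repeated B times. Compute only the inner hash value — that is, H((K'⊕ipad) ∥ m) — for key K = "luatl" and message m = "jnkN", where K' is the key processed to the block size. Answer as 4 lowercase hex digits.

Key "luatl" = 6c 75 61 74 6c is 5 bytes > B = 4, so hash it first: H(key) = 39 e9, then zero-pad to 4 bytes: K' = 39 e9 00 00.
K' ⊕ ipad = 0f df 36 36.
Inner input = 0f df 36 36 ∥ 6a 6e 6b 4e.
Inner hash: even-index sum = 282 mod 256 = 26; odd-index sum = 465 mod 256 = 209 → 1a d1.

1ad1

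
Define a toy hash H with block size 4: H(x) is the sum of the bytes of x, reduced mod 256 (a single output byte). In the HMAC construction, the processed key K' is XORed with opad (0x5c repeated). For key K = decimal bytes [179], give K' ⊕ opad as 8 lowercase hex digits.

ef5c5c5c

Key decimal bytes [179] = b3 is 1 byte ≤ B = 4; zero-pad to 4 bytes: K' = b3 00 00 00.
XOR each byte with 0x5c: b3⊕5c=ef, 00⊕5c=5c, 00⊕5c=5c, 00⊕5c=5c.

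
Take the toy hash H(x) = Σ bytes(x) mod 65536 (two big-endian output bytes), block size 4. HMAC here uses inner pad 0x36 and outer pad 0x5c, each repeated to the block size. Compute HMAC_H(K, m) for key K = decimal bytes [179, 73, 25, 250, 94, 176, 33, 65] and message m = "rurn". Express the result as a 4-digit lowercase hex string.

Key decimal bytes [179, 73, 25, 250, 94, 176, 33, 65] = b3 49 19 fa 5e b0 21 41 is 8 bytes > B = 4, so hash it first: H(key) = 03 7f, then zero-pad to 4 bytes: K' = 03 7f 00 00.
K' ⊕ ipad = 35 49 36 36.  K' ⊕ opad = 5f 23 5c 5c.
Inner input = (K'⊕ipad) ∥ m = 35 49 36 36 ∥ 72 75 72 6e.
Inner hash: sum = 53+73+54+54+114+117+114+110 = 689 → 02 b1.
Outer input = (K'⊕opad) ∥ inner = 5f 23 5c 5c ∥ 02 b1.
Outer hash (tag): sum = 95+35+92+92+2+177 = 493 → 01 ed.

01ed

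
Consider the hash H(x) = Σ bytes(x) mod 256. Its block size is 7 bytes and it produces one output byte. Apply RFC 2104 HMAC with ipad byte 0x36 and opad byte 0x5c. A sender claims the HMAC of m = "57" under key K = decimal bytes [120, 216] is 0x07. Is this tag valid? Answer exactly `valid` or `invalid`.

Key decimal bytes [120, 216] = 78 d8 is 2 bytes ≤ B = 7; zero-pad to 7 bytes: K' = 78 d8 00 00 00 00 00.
K' ⊕ ipad = 4e ee 36 36 36 36 36; K' ⊕ opad = 24 84 5c 5c 5c 5c 5c.
Inner hash: sum = 78+238+54+54+54+54+54+53+55 = 694; mod 256 = 182 → b6.
Outer hash (recomputed tag): sum = 36+132+92+92+92+92+92+182 = 810; mod 256 = 42 → 2a.
Recomputed tag = 2a; claimed = 07 → mismatch.

invalid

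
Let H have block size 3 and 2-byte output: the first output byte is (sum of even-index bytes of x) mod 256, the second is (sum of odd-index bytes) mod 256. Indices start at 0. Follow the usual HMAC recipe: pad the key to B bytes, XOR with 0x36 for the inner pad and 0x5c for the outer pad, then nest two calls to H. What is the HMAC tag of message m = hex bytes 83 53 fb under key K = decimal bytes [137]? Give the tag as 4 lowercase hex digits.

Key decimal bytes [137] = 89 is 1 byte ≤ B = 3; zero-pad to 3 bytes: K' = 89 00 00.
K' ⊕ ipad = bf 36 36.  K' ⊕ opad = d5 5c 5c.
Inner input = (K'⊕ipad) ∥ m = bf 36 36 ∥ 83 53 fb.
Inner hash: even-index sum = 328 mod 256 = 72; odd-index sum = 436 mod 256 = 180 → 48 b4.
Outer input = (K'⊕opad) ∥ inner = d5 5c 5c ∥ 48 b4.
Outer hash (tag): even-index sum = 485 mod 256 = 229; odd-index sum = 164 mod 256 = 164 → e5 a4.

e5a4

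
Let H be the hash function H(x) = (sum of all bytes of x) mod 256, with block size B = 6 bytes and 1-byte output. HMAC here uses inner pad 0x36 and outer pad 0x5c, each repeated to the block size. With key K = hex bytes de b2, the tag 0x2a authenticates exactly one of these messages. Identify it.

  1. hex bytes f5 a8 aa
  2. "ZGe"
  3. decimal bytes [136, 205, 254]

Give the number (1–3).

2

Key hex bytes de b2 is 2 bytes ≤ B = 6; zero-pad to 6 bytes: K' = de b2 00 00 00 00.
K' ⊕ ipad = e8 84 36 36 36 36; K' ⊕ opad = 82 ee 5c 5c 5c 5c.
m1: inner = H(e8 84 36 36 36 36 f5 a8 aa) = 8b; tag = H(82 ee 5c 5c 5c 5c 8b) = 6b
m2: inner = H(e8 84 36 36 36 36 5a 47 65) = 4a; tag = H(82 ee 5c 5c 5c 5c 4a) = 2a ← matches
m3: inner = H(e8 84 36 36 36 36 88 cd fe) = 97; tag = H(82 ee 5c 5c 5c 5c 97) = 77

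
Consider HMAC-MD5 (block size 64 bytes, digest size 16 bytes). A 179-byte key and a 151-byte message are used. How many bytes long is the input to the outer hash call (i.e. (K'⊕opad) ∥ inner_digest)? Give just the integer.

80

Key is 179 > 64 bytes, so it is hashed to 16 bytes then zero-padded to 64: |K'| = 64.
Outer input = (K'⊕opad) ∥ H(inner) → 64 + 16 = 80 bytes.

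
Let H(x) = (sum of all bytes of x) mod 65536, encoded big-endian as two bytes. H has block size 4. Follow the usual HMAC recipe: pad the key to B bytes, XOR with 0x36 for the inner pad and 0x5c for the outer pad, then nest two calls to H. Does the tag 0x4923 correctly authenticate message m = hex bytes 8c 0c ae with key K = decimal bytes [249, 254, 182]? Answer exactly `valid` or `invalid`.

Key decimal bytes [249, 254, 182] = f9 fe b6 is 3 bytes ≤ B = 4; zero-pad to 4 bytes: K' = f9 fe b6 00.
K' ⊕ ipad = cf c8 80 36; K' ⊕ opad = a5 a2 ea 5c.
Inner hash: sum = 207+200+128+54+140+12+174 = 915 → 03 93.
Outer hash (recomputed tag): sum = 165+162+234+92+3+147 = 803 → 03 23.
Recomputed tag = 0323; claimed = 4923 → mismatch.

invalid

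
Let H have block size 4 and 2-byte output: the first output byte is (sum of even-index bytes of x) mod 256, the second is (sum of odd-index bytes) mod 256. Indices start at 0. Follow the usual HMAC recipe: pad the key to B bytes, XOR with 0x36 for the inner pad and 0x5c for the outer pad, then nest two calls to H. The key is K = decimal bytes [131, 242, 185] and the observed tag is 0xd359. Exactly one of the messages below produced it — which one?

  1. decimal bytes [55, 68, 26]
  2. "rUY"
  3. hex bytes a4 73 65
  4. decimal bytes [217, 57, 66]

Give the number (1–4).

2

Key decimal bytes [131, 242, 185] = 83 f2 b9 is 3 bytes ≤ B = 4; zero-pad to 4 bytes: K' = 83 f2 b9 00.
K' ⊕ ipad = b5 c4 8f 36; K' ⊕ opad = df ae e5 5c.
m1: inner = H(b5 c4 8f 36 37 44 1a) = 95 3e; tag = H(df ae e5 5c 95 3e) = 5948
m2: inner = H(b5 c4 8f 36 72 55 59) = 0f 4f; tag = H(df ae e5 5c 0f 4f) = d359 ← matches
m3: inner = H(b5 c4 8f 36 a4 73 65) = 4d 6d; tag = H(df ae e5 5c 4d 6d) = 1177
m4: inner = H(b5 c4 8f 36 d9 39 42) = 5f 33; tag = H(df ae e5 5c 5f 33) = 233d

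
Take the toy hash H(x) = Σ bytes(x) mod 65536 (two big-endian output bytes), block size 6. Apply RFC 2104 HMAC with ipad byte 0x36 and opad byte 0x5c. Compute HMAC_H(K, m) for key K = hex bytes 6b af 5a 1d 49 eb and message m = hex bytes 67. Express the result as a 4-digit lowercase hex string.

0290

Key hex bytes 6b af 5a 1d 49 eb is exactly B = 6 bytes: K' = 6b af 5a 1d 49 eb.
K' ⊕ ipad = 5d 99 6c 2b 7f dd.  K' ⊕ opad = 37 f3 06 41 15 b7.
Inner input = (K'⊕ipad) ∥ m = 5d 99 6c 2b 7f dd ∥ 67.
Inner hash: sum = 93+153+108+43+127+221+103 = 848 → 03 50.
Outer input = (K'⊕opad) ∥ inner = 37 f3 06 41 15 b7 ∥ 03 50.
Outer hash (tag): sum = 55+243+6+65+21+183+3+80 = 656 → 02 90.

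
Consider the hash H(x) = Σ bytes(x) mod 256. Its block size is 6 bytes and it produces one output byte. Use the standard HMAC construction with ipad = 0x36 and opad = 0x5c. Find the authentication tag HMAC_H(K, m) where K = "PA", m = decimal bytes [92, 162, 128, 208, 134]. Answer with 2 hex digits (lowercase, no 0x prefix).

22

Key "PA" = 50 41 is 2 bytes ≤ B = 6; zero-pad to 6 bytes: K' = 50 41 00 00 00 00.
K' ⊕ ipad = 66 77 36 36 36 36.  K' ⊕ opad = 0c 1d 5c 5c 5c 5c.
Inner input = (K'⊕ipad) ∥ m = 66 77 36 36 36 36 ∥ 5c a2 80 d0 86.
Inner hash: sum = 102+119+54+54+54+54+92+162+128+208+134 = 1161; mod 256 = 137 → 89.
Outer input = (K'⊕opad) ∥ inner = 0c 1d 5c 5c 5c 5c ∥ 89.
Outer hash (tag): sum = 12+29+92+92+92+92+137 = 546; mod 256 = 34 → 22.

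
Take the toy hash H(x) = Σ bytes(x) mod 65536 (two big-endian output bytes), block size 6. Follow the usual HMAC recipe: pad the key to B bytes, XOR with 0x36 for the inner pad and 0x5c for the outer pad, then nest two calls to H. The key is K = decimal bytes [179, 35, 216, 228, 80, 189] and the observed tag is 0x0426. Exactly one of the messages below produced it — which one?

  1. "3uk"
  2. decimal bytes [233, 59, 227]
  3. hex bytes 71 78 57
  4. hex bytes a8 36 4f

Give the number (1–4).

Key decimal bytes [179, 35, 216, 228, 80, 189] = b3 23 d8 e4 50 bd is exactly B = 6 bytes: K' = b3 23 d8 e4 50 bd.
K' ⊕ ipad = 85 15 ee d2 66 8b; K' ⊕ opad = ef 7f 84 b8 0c e1.
m1: inner = H(85 15 ee d2 66 8b 33 75 6b) = 04 5e; tag = H(ef 7f 84 b8 0c e1 04 5e) = 03f9
m2: inner = H(85 15 ee d2 66 8b e9 3b e3) = 05 52; tag = H(ef 7f 84 b8 0c e1 05 52) = 03ee
m3: inner = H(85 15 ee d2 66 8b 71 78 57) = 04 8b; tag = H(ef 7f 84 b8 0c e1 04 8b) = 0426 ← matches
m4: inner = H(85 15 ee d2 66 8b a8 36 4f) = 04 78; tag = H(ef 7f 84 b8 0c e1 04 78) = 0413

3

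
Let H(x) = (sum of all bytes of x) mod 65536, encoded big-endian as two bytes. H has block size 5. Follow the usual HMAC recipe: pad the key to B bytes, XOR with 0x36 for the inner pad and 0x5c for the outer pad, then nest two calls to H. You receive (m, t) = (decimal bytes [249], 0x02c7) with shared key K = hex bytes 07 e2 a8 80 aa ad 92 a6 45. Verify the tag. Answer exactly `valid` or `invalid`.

valid

Key hex bytes 07 e2 a8 80 aa ad 92 a6 45 is 9 bytes > B = 5, so hash it first: H(key) = 04 e5, then zero-pad to 5 bytes: K' = 04 e5 00 00 00.
K' ⊕ ipad = 32 d3 36 36 36; K' ⊕ opad = 58 b9 5c 5c 5c.
Inner hash: sum = 50+211+54+54+54+249 = 672 → 02 a0.
Outer hash (recomputed tag): sum = 88+185+92+92+92+2+160 = 711 → 02 c7.
Recomputed tag = 02c7; claimed = 02c7 → match.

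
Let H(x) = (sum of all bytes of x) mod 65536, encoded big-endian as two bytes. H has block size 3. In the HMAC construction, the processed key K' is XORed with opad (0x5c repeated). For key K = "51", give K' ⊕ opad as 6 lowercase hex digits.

696d5c

Key "51" = 35 31 is 2 bytes ≤ B = 3; zero-pad to 3 bytes: K' = 35 31 00.
XOR each byte with 0x5c: 35⊕5c=69, 31⊕5c=6d, 00⊕5c=5c.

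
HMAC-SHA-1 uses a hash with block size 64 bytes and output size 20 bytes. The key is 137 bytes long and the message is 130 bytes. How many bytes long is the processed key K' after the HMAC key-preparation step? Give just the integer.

64

Key is 137 > 64 bytes, so it is hashed to 20 bytes then zero-padded to 64: |K'| = 64.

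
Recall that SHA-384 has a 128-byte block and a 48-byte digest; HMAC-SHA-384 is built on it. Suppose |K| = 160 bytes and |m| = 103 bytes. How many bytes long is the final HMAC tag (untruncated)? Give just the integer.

48

The tag is one SHA-384 digest: 48 bytes.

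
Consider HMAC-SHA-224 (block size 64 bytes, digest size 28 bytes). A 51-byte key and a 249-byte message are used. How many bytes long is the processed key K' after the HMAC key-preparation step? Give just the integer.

64

Key is 51 ≤ 64 bytes, zero-padded: |K'| = 64.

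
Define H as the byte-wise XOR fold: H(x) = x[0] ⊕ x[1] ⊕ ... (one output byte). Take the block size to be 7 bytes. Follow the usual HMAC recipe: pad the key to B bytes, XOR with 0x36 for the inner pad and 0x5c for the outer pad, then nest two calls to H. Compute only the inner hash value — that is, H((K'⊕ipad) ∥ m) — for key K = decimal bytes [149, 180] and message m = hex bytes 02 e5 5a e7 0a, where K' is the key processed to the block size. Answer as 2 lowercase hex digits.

47

Key decimal bytes [149, 180] = 95 b4 is 2 bytes ≤ B = 7; zero-pad to 7 bytes: K' = 95 b4 00 00 00 00 00.
K' ⊕ ipad = a3 82 36 36 36 36 36.
Inner input = a3 82 36 36 36 36 36 ∥ 02 e5 5a e7 0a.
Inner hash: XOR a3⊕82⊕36⊕36⊕36⊕36⊕36⊕02⊕e5⊕5a⊕e7⊕0a = 47.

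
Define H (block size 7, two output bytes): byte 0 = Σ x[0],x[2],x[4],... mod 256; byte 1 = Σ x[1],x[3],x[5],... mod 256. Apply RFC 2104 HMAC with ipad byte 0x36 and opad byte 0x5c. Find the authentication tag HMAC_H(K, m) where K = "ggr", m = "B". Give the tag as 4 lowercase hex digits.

Key "ggr" = 67 67 72 is 3 bytes ≤ B = 7; zero-pad to 7 bytes: K' = 67 67 72 00 00 00 00.
K' ⊕ ipad = 51 51 44 36 36 36 36.  K' ⊕ opad = 3b 3b 2e 5c 5c 5c 5c.
Inner input = (K'⊕ipad) ∥ m = 51 51 44 36 36 36 36 ∥ 42.
Inner hash: even-index sum = 257 mod 256 = 1; odd-index sum = 255 mod 256 = 255 → 01 ff.
Outer input = (K'⊕opad) ∥ inner = 3b 3b 2e 5c 5c 5c 5c ∥ 01 ff.
Outer hash (tag): even-index sum = 544 mod 256 = 32; odd-index sum = 244 mod 256 = 244 → 20 f4.

20f4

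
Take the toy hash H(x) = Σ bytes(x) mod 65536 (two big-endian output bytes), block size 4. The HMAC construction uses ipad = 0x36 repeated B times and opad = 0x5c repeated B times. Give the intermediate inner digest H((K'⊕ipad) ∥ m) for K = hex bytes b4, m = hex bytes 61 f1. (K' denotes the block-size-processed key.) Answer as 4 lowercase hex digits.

0276

Key hex bytes b4 is 1 byte ≤ B = 4; zero-pad to 4 bytes: K' = b4 00 00 00.
K' ⊕ ipad = 82 36 36 36.
Inner input = 82 36 36 36 ∥ 61 f1.
Inner hash: sum = 130+54+54+54+97+241 = 630 → 02 76.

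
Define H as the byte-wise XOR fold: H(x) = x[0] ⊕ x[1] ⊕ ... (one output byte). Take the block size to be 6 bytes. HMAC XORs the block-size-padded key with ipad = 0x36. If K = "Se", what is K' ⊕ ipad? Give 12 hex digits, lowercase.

Key "Se" = 53 65 is 2 bytes ≤ B = 6; zero-pad to 6 bytes: K' = 53 65 00 00 00 00.
XOR each byte with 0x36: 53⊕36=65, 65⊕36=53, 00⊕36=36, 00⊕36=36, 00⊕36=36, 00⊕36=36.

655336363636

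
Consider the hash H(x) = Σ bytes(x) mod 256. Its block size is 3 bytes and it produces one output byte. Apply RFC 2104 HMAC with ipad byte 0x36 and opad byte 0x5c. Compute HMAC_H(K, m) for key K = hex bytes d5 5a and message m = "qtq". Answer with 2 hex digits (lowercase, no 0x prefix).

c6

Key hex bytes d5 5a is 2 bytes ≤ B = 3; zero-pad to 3 bytes: K' = d5 5a 00.
K' ⊕ ipad = e3 6c 36.  K' ⊕ opad = 89 06 5c.
Inner input = (K'⊕ipad) ∥ m = e3 6c 36 ∥ 71 74 71.
Inner hash: sum = 227+108+54+113+116+113 = 731; mod 256 = 219 → db.
Outer input = (K'⊕opad) ∥ inner = 89 06 5c ∥ db.
Outer hash (tag): sum = 137+6+92+219 = 454; mod 256 = 198 → c6.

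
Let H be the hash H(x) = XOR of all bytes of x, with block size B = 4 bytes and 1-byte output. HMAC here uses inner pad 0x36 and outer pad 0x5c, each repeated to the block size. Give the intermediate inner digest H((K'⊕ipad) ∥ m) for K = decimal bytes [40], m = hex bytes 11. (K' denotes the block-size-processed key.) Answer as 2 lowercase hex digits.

39

Key decimal bytes [40] = 28 is 1 byte ≤ B = 4; zero-pad to 4 bytes: K' = 28 00 00 00.
K' ⊕ ipad = 1e 36 36 36.
Inner input = 1e 36 36 36 ∥ 11.
Inner hash: XOR 1e⊕36⊕36⊕36⊕11 = 39.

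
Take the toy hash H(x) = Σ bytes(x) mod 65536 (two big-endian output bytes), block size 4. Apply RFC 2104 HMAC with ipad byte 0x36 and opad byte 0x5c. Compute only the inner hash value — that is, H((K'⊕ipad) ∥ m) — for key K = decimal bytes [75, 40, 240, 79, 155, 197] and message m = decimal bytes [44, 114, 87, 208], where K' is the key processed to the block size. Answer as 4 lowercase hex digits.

Key decimal bytes [75, 40, 240, 79, 155, 197] = 4b 28 f0 4f 9b c5 is 6 bytes > B = 4, so hash it first: H(key) = 03 12, then zero-pad to 4 bytes: K' = 03 12 00 00.
K' ⊕ ipad = 35 24 36 36.
Inner input = 35 24 36 36 ∥ 2c 72 57 d0.
Inner hash: sum = 53+36+54+54+44+114+87+208 = 650 → 02 8a.

028a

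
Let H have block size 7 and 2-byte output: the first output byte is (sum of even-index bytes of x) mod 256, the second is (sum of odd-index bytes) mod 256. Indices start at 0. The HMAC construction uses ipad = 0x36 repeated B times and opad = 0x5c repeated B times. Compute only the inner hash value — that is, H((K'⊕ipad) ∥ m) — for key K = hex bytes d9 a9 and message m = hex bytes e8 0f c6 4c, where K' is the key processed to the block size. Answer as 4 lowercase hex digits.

Key hex bytes d9 a9 is 2 bytes ≤ B = 7; zero-pad to 7 bytes: K' = d9 a9 00 00 00 00 00.
K' ⊕ ipad = ef 9f 36 36 36 36 36.
Inner input = ef 9f 36 36 36 36 36 ∥ e8 0f c6 4c.
Inner hash: even-index sum = 492 mod 256 = 236; odd-index sum = 697 mod 256 = 185 → ec b9.

ecb9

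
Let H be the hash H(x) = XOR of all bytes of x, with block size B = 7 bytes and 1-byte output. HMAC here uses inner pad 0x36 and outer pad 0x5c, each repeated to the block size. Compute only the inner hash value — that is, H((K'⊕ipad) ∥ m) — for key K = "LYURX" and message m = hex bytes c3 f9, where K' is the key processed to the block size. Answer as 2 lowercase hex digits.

46

Key "LYURX" = 4c 59 55 52 58 is 5 bytes ≤ B = 7; zero-pad to 7 bytes: K' = 4c 59 55 52 58 00 00.
K' ⊕ ipad = 7a 6f 63 64 6e 36 36.
Inner input = 7a 6f 63 64 6e 36 36 ∥ c3 f9.
Inner hash: XOR 7a⊕6f⊕63⊕64⊕6e⊕36⊕36⊕c3⊕f9 = 46.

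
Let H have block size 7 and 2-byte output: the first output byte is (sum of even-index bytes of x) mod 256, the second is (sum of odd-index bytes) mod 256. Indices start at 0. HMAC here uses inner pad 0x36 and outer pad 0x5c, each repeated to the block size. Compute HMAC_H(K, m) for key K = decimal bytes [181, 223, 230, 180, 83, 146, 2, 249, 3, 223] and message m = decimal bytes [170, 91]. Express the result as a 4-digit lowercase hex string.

Key decimal bytes [181, 223, 230, 180, 83, 146, 2, 249, 3, 223] = b5 df e6 b4 53 92 02 f9 03 df is 10 bytes > B = 7, so hash it first: H(key) = f3 fd, then zero-pad to 7 bytes: K' = f3 fd 00 00 00 00 00.
K' ⊕ ipad = c5 cb 36 36 36 36 36.  K' ⊕ opad = af a1 5c 5c 5c 5c 5c.
Inner input = (K'⊕ipad) ∥ m = c5 cb 36 36 36 36 36 ∥ aa 5b.
Inner hash: even-index sum = 450 mod 256 = 194; odd-index sum = 481 mod 256 = 225 → c2 e1.
Outer input = (K'⊕opad) ∥ inner = af a1 5c 5c 5c 5c 5c ∥ c2 e1.
Outer hash (tag): even-index sum = 676 mod 256 = 164; odd-index sum = 539 mod 256 = 27 → a4 1b.

a41b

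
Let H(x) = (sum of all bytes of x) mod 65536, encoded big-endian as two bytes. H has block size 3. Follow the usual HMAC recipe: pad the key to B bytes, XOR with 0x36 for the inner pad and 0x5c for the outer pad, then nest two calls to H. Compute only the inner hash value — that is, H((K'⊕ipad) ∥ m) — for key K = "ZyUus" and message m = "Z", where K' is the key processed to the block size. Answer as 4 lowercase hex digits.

00ea

Key "ZyUus" = 5a 79 55 75 73 is 5 bytes > B = 3, so hash it first: H(key) = 02 10, then zero-pad to 3 bytes: K' = 02 10 00.
K' ⊕ ipad = 34 26 36.
Inner input = 34 26 36 ∥ 5a.
Inner hash: sum = 52+38+54+90 = 234 → 00 ea.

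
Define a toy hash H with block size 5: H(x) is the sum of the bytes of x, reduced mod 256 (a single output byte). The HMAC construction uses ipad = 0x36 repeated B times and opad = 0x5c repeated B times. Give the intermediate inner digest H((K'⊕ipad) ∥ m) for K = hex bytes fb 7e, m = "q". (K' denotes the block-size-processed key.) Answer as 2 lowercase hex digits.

28

Key hex bytes fb 7e is 2 bytes ≤ B = 5; zero-pad to 5 bytes: K' = fb 7e 00 00 00.
K' ⊕ ipad = cd 48 36 36 36.
Inner input = cd 48 36 36 36 ∥ 71.
Inner hash: sum = 205+72+54+54+54+113 = 552; mod 256 = 40 → 28.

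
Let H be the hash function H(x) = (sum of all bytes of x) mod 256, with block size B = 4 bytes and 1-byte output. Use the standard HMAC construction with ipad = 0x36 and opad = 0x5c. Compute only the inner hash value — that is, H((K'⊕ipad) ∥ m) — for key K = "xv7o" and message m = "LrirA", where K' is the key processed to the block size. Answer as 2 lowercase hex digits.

c2

Key "xv7o" = 78 76 37 6f is exactly B = 4 bytes: K' = 78 76 37 6f.
K' ⊕ ipad = 4e 40 01 59.
Inner input = 4e 40 01 59 ∥ 4c 72 69 72 41.
Inner hash: sum = 78+64+1+89+76+114+105+114+65 = 706; mod 256 = 194 → c2.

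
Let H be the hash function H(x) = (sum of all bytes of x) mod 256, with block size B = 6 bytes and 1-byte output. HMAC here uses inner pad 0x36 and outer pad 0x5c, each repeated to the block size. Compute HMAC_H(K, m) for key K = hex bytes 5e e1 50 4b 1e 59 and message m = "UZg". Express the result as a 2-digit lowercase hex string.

Key hex bytes 5e e1 50 4b 1e 59 is exactly B = 6 bytes: K' = 5e e1 50 4b 1e 59.
K' ⊕ ipad = 68 d7 66 7d 28 6f.  K' ⊕ opad = 02 bd 0c 17 42 05.
Inner input = (K'⊕ipad) ∥ m = 68 d7 66 7d 28 6f ∥ 55 5a 67.
Inner hash: sum = 104+215+102+125+40+111+85+90+103 = 975; mod 256 = 207 → cf.
Outer input = (K'⊕opad) ∥ inner = 02 bd 0c 17 42 05 ∥ cf.
Outer hash (tag): sum = 2+189+12+23+66+5+207 = 504; mod 256 = 248 → f8.

f8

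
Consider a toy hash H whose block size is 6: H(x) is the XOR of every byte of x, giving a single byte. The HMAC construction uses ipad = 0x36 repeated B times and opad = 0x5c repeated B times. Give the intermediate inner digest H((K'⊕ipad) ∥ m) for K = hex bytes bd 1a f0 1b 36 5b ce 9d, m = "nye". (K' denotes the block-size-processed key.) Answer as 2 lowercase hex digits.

Key hex bytes bd 1a f0 1b 36 5b ce 9d is 8 bytes > B = 6, so hash it first: H(key) = 72, then zero-pad to 6 bytes: K' = 72 00 00 00 00 00.
K' ⊕ ipad = 44 36 36 36 36 36.
Inner input = 44 36 36 36 36 36 ∥ 6e 79 65.
Inner hash: XOR 44⊕36⊕36⊕36⊕36⊕36⊕6e⊕79⊕65 = 00.

00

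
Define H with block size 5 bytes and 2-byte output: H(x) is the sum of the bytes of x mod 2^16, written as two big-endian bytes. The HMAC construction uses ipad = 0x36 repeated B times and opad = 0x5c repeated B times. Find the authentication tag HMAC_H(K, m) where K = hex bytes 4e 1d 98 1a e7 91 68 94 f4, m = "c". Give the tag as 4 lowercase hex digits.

0330

Key hex bytes 4e 1d 98 1a e7 91 68 94 f4 is 9 bytes > B = 5, so hash it first: H(key) = 04 85, then zero-pad to 5 bytes: K' = 04 85 00 00 00.
K' ⊕ ipad = 32 b3 36 36 36.  K' ⊕ opad = 58 d9 5c 5c 5c.
Inner input = (K'⊕ipad) ∥ m = 32 b3 36 36 36 ∥ 63.
Inner hash: sum = 50+179+54+54+54+99 = 490 → 01 ea.
Outer input = (K'⊕opad) ∥ inner = 58 d9 5c 5c 5c ∥ 01 ea.
Outer hash (tag): sum = 88+217+92+92+92+1+234 = 816 → 03 30.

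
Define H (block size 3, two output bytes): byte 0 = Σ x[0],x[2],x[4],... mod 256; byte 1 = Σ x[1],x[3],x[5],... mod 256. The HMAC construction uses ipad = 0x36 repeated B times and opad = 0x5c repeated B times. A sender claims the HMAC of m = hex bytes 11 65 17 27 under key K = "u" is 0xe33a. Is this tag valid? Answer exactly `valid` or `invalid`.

Key "u" = 75 is 1 byte ≤ B = 3; zero-pad to 3 bytes: K' = 75 00 00.
K' ⊕ ipad = 43 36 36; K' ⊕ opad = 29 5c 5c.
Inner hash: even-index sum = 261 mod 256 = 5; odd-index sum = 94 mod 256 = 94 → 05 5e.
Outer hash (recomputed tag): even-index sum = 227 mod 256 = 227; odd-index sum = 97 mod 256 = 97 → e3 61.
Recomputed tag = e361; claimed = e33a → mismatch.

invalid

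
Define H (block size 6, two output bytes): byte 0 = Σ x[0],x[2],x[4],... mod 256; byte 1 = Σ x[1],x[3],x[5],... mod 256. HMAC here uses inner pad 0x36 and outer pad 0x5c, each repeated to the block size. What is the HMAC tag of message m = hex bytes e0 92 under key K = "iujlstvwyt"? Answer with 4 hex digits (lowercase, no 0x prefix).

Key "iujlstvwyt" = 69 75 6a 6c 73 74 76 77 79 74 is 10 bytes > B = 6, so hash it first: H(key) = 35 40, then zero-pad to 6 bytes: K' = 35 40 00 00 00 00.
K' ⊕ ipad = 03 76 36 36 36 36.  K' ⊕ opad = 69 1c 5c 5c 5c 5c.
Inner input = (K'⊕ipad) ∥ m = 03 76 36 36 36 36 ∥ e0 92.
Inner hash: even-index sum = 335 mod 256 = 79; odd-index sum = 372 mod 256 = 116 → 4f 74.
Outer input = (K'⊕opad) ∥ inner = 69 1c 5c 5c 5c 5c ∥ 4f 74.
Outer hash (tag): even-index sum = 368 mod 256 = 112; odd-index sum = 328 mod 256 = 72 → 70 48.

7048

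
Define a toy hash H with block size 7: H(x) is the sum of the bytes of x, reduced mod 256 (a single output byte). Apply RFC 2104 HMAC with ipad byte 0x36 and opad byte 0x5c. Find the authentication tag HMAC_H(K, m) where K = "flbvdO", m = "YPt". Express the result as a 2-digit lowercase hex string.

Key "flbvdO" = 66 6c 62 76 64 4f is 6 bytes ≤ B = 7; zero-pad to 7 bytes: K' = 66 6c 62 76 64 4f 00.
K' ⊕ ipad = 50 5a 54 40 52 79 36.  K' ⊕ opad = 3a 30 3e 2a 38 13 5c.
Inner input = (K'⊕ipad) ∥ m = 50 5a 54 40 52 79 36 ∥ 59 50 74.
Inner hash: sum = 80+90+84+64+82+121+54+89+80+116 = 860; mod 256 = 92 → 5c.
Outer input = (K'⊕opad) ∥ inner = 3a 30 3e 2a 38 13 5c ∥ 5c.
Outer hash (tag): sum = 58+48+62+42+56+19+92+92 = 469; mod 256 = 213 → d5.

d5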